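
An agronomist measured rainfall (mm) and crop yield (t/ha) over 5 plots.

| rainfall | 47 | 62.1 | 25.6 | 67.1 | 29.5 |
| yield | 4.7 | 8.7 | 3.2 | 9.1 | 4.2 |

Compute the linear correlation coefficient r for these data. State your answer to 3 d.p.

n = 5, Σx = 231.3, Σy = 29.9, Σx² = 12093.43, Σy² = 208.47, Σxy = 1577.6
nΣxy − ΣxΣy = 7888 − 6915.87 = 972.13
nΣx² − (Σx)² = 60467.15 − 53499.69 = 6967.46; nΣy² − (Σy)² = 1042.35 − 894.01 = 148.34
r = 972.13 / √(6967.46 × 148.34) = 972.13 / 1016.6381 ≈ 0.956

0.956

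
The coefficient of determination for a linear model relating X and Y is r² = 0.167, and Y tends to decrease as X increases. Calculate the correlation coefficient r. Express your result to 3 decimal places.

|r| = √0.167 = 0.409
The association is negative, so r = −0.409.

-0.409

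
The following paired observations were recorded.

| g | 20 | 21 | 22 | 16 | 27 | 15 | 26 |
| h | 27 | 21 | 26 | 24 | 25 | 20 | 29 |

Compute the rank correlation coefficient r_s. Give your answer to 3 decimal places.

0.571

Rank g: 3, 4, 5, 2, 7, 1, 6
Rank h: 6, 2, 5, 3, 4, 1, 7
d = rank(g) − rank(h): -3, 2, 0, -1, 3, 0, -1; Σd² = 24
ρ = 1 − 6Σd² / [n(n²−1)] = 1 − 6×24 / (7×48) = 1 − 144/336 ≈ 0.571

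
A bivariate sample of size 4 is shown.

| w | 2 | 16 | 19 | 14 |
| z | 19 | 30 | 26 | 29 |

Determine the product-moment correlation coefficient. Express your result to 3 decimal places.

0.828

n = 4, Σw = 51, Σz = 104, Σw² = 817, Σz² = 2778, Σwz = 1418
nΣwz − ΣwΣz = 5672 − 5304 = 368
nΣw² − (Σw)² = 3268 − 2601 = 667; nΣz² − (Σz)² = 11112 − 10816 = 296
r = 368 / √(667 × 296) = 368 / 444.3332 ≈ 0.828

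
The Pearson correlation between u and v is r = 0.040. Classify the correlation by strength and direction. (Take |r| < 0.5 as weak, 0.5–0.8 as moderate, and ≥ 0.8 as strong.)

r = 0.040 > 0 so the relationship is positive.
|r| = 0.040, which falls in the weak range.

weak positive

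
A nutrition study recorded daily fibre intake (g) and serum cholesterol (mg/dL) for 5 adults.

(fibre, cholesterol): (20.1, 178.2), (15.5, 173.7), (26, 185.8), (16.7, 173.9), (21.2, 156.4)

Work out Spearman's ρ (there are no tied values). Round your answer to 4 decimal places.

0.4000

Rank fibre: 3, 1, 5, 2, 4
Rank cholesterol: 4, 2, 5, 3, 1
d = rank(fibre) − rank(cholesterol): -1, -1, 0, -1, 3; Σd² = 12
ρ = 1 − 6Σd² / [n(n²−1)] = 1 − 6×12 / (5×24) = 1 − 72/120 ≈ 0.4000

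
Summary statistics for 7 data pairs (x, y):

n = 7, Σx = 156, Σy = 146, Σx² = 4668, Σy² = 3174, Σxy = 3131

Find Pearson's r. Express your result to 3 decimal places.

-0.313

r = (nΣxy − ΣxΣy) / √[(nΣx² − (Σx)²)(nΣy² − (Σy)²)]
Numerator: 7×3131 − 156×146 = -859
Denominator: √[(32676 − 24336)(22218 − 21316)] = √[8340 × 902] = 2742.7504
r = -859 / 2742.7504 ≈ -0.313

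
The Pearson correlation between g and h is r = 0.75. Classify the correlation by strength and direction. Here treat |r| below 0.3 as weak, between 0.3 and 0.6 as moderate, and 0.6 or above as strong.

r = 0.75 > 0 so the relationship is positive.
|r| = 0.75, which falls in the strong range.

strong positive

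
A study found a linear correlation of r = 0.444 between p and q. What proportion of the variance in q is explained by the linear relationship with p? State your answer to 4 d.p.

r² = (0.444)² = 0.1971

0.1971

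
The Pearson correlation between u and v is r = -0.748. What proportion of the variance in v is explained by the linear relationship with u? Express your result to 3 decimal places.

0.560

r² = (-0.748)² = 0.560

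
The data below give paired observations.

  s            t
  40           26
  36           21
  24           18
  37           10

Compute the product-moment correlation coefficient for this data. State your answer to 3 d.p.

0.207

n = 4, Σs = 137, Σt = 75, Σs² = 4841, Σt² = 1541, Σst = 2598
nΣst − ΣsΣt = 10392 − 10275 = 117
nΣs² − (Σs)² = 19364 − 18769 = 595; nΣt² − (Σt)² = 6164 − 5625 = 539
r = 117 / √(595 × 539) = 117 / 566.3082 ≈ 0.207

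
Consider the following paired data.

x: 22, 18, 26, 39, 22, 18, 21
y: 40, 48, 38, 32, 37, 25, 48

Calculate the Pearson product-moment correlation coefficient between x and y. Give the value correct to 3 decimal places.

-0.287

n = 7, Σx = 166, Σy = 268, Σx² = 4254, Σy² = 10670, Σxy = 6252
nΣxy − ΣxΣy = 43764 − 44488 = -724
nΣx² − (Σx)² = 29778 − 27556 = 2222; nΣy² − (Σy)² = 74690 − 71824 = 2866
r = -724 / √(2222 × 2866) = -724 / 2523.5396 ≈ -0.287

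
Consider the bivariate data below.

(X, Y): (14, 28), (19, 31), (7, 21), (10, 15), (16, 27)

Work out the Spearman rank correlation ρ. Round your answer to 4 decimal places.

Rank X: 3, 5, 1, 2, 4
Rank Y: 4, 5, 2, 1, 3
d = rank(X) − rank(Y): -1, 0, -1, 1, 1; Σd² = 4
ρ = 1 − 6Σd² / [n(n²−1)] = 1 − 6×4 / (5×24) = 1 − 24/120 ≈ 0.8000

0.8000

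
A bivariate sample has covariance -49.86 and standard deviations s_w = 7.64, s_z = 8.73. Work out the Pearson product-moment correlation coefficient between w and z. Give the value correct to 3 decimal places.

r = Cov(w,z) / (s_w · s_z) = -49.86 / (7.64 × 8.73)
  = -49.86 / 66.6972 ≈ -0.748

-0.748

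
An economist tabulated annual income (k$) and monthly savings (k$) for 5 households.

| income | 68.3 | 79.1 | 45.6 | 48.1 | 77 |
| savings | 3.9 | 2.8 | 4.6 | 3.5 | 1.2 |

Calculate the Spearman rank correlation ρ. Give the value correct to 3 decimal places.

Rank income: 3, 5, 1, 2, 4
Rank savings: 4, 2, 5, 3, 1
d = rank(income) − rank(savings): -1, 3, -4, -1, 3; Σd² = 36
ρ = 1 − 6Σd² / [n(n²−1)] = 1 − 6×36 / (5×24) = 1 − 216/120 ≈ -0.800

-0.800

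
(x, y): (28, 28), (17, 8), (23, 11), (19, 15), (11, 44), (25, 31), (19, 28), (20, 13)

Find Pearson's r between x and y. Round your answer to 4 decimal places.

n = 8, Σx = 162, Σy = 178, Σx² = 3470, Σy² = 5044, Σxy = 3509
nΣxy − ΣxΣy = 28072 − 28836 = -764
nΣx² − (Σx)² = 27760 − 26244 = 1516; nΣy² − (Σy)² = 40352 − 31684 = 8668
r = -764 / √(1516 × 8668) = -764 / 3625.0087 ≈ -0.2108

-0.2108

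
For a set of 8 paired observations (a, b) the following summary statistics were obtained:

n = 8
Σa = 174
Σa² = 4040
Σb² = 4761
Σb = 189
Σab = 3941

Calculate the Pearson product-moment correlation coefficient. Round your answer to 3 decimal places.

-0.617

r = (nΣab − ΣaΣb) / √[(nΣa² − (Σa)²)(nΣb² − (Σb)²)]
Numerator: 8×3941 − 174×189 = -1358
Denominator: √[(32320 − 30276)(38088 − 35721)] = √[2044 × 2367] = 2199.5791
r = -1358 / 2199.5791 ≈ -0.617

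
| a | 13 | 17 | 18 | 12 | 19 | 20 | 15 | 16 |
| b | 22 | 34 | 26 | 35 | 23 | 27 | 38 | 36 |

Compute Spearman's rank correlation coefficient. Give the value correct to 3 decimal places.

-0.310

Rank a: 2, 5, 6, 1, 7, 8, 3, 4
Rank b: 1, 5, 3, 6, 2, 4, 8, 7
d = rank(a) − rank(b): 1, 0, 3, -5, 5, 4, -5, -3; Σd² = 110
ρ = 1 − 6Σd² / [n(n²−1)] = 1 − 6×110 / (8×63) = 1 − 660/504 ≈ -0.310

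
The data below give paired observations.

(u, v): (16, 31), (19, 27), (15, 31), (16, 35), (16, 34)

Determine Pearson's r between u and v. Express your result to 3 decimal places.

n = 5, Σu = 82, Σv = 158, Σu² = 1354, Σv² = 5032, Σuv = 2578
nΣuv − ΣuΣv = 12890 − 12956 = -66
nΣu² − (Σu)² = 6770 − 6724 = 46; nΣv² − (Σv)² = 25160 − 24964 = 196
r = -66 / √(46 × 196) = -66 / 94.9526 ≈ -0.695

-0.695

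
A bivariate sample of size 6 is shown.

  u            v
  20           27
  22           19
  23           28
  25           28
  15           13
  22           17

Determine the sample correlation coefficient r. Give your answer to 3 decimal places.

0.689

n = 6, Σu = 127, Σv = 132, Σu² = 2747, Σv² = 3116, Σuv = 2871
nΣuv − ΣuΣv = 17226 − 16764 = 462
nΣu² − (Σu)² = 16482 − 16129 = 353; nΣv² − (Σv)² = 18696 − 17424 = 1272
r = 462 / √(353 × 1272) = 462 / 670.0866 ≈ 0.689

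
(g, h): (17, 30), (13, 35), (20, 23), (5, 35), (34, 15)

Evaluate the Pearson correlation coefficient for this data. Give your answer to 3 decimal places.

n = 5, Σg = 89, Σh = 138, Σg² = 2039, Σh² = 4104, Σgh = 2110
nΣgh − ΣgΣh = 10550 − 12282 = -1732
nΣg² − (Σg)² = 10195 − 7921 = 2274; nΣh² − (Σh)² = 20520 − 19044 = 1476
r = -1732 / √(2274 × 1476) = -1732 / 1832.0546 ≈ -0.945

-0.945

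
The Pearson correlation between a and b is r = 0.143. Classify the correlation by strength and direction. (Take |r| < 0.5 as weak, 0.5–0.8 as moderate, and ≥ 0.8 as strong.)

weak positive

r = 0.143 > 0 so the relationship is positive.
|r| = 0.143, which falls in the weak range.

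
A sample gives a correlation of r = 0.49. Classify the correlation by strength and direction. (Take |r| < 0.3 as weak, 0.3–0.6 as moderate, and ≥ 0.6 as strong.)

r = 0.49 > 0 so the relationship is positive.
|r| = 0.49, which falls in the moderate range.

moderate positive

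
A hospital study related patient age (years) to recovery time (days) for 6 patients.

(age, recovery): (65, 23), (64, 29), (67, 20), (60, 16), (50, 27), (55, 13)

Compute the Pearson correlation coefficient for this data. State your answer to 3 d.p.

n = 6, Σx = 361, Σy = 128, Σx² = 21935, Σy² = 2924, Σxy = 7716
nΣxy − ΣxΣy = 46296 − 46208 = 88
nΣx² − (Σx)² = 131610 − 130321 = 1289; nΣy² − (Σy)² = 17544 − 16384 = 1160
r = 88 / √(1289 × 1160) = 88 / 1222.8001 ≈ 0.072

0.072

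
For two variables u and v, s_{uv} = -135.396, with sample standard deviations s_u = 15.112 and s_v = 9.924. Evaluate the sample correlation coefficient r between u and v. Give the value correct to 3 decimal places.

-0.903

r = Cov(u,v) / (s_u · s_v) = -135.396 / (15.112 × 9.924)
  = -135.396 / 149.9715 ≈ -0.903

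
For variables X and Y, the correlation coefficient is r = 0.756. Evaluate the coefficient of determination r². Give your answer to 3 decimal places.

0.572

r² = (0.756)² = 0.572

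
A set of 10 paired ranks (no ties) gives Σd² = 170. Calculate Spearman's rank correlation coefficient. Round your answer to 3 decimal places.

-0.030

ρ = 1 − 6Σd² / [n(n²−1)] = 1 − 6×170 / (10×99)
  = 1 − 1020/990 = 1 − 1.0303 ≈ -0.030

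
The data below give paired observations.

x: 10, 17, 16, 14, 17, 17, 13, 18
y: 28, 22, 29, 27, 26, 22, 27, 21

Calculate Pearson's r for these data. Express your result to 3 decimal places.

n = 8, Σx = 122, Σy = 202, Σx² = 1912, Σy² = 5168, Σxy = 3041
nΣxy − ΣxΣy = 24328 − 24644 = -316
nΣx² − (Σx)² = 15296 − 14884 = 412; nΣy² − (Σy)² = 41344 − 40804 = 540
r = -316 / √(412 × 540) = -316 / 471.6779 ≈ -0.670

-0.670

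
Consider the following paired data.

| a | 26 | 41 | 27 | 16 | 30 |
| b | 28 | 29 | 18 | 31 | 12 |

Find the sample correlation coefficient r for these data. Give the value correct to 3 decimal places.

-0.153

n = 5, Σa = 140, Σb = 118, Σa² = 4242, Σb² = 3054, Σab = 3259
nΣab − ΣaΣb = 16295 − 16520 = -225
nΣa² − (Σa)² = 21210 − 19600 = 1610; nΣb² − (Σb)² = 15270 − 13924 = 1346
r = -225 / √(1610 × 1346) = -225 / 1472.0937 ≈ -0.153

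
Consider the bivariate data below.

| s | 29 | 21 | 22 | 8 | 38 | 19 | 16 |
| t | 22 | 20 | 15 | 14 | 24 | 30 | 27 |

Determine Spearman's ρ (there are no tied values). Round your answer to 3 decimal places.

0.107

Rank s: 6, 4, 5, 1, 7, 3, 2
Rank t: 4, 3, 2, 1, 5, 7, 6
d = rank(s) − rank(t): 2, 1, 3, 0, 2, -4, -4; Σd² = 50
ρ = 1 − 6Σd² / [n(n²−1)] = 1 − 6×50 / (7×48) = 1 − 300/336 ≈ 0.107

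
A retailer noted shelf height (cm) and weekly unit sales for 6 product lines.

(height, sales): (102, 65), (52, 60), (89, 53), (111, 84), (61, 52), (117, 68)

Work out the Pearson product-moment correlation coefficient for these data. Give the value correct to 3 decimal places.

n = 6, Σx = 532, Σy = 382, Σx² = 50760, Σy² = 25018, Σxy = 34919
nΣxy − ΣxΣy = 209514 − 203224 = 6290
nΣx² − (Σx)² = 304560 − 283024 = 21536; nΣy² − (Σy)² = 150108 − 145924 = 4184
r = 6290 / √(21536 × 4184) = 6290 / 9492.4509 ≈ 0.663

0.663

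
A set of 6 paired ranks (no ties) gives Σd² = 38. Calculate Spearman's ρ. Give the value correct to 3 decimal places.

ρ = 1 − 6Σd² / [n(n²−1)] = 1 − 6×38 / (6×35)
  = 1 − 228/210 = 1 − 1.0857 ≈ -0.086

-0.086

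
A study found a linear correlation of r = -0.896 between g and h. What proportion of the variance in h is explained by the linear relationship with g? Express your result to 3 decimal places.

0.803

r² = (-0.896)² = 0.803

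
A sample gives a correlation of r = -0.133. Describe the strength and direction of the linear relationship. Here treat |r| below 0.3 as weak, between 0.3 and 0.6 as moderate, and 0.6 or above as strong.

r = -0.133 < 0 so the relationship is negative.
|r| = 0.133, which falls in the weak range.

weak negative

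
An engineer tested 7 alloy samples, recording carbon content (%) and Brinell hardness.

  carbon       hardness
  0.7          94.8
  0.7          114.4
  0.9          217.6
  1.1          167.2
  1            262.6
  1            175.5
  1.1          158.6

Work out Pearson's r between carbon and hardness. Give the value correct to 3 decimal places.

0.564

n = 7, Σx = 6.5, Σy = 1190.7, Σx² = 6.21, Σy² = 222292.97, Σxy = 1138.76
nΣxy − ΣxΣy = 7971.32 − 7739.55 = 231.77
nΣx² − (Σx)² = 43.47 − 42.25 = 1.22; nΣy² − (Σy)² = 1556050.79 − 1417766.49 = 138284.3
r = 231.77 / √(1.22 × 138284.3) = 231.77 / 410.7394 ≈ 0.564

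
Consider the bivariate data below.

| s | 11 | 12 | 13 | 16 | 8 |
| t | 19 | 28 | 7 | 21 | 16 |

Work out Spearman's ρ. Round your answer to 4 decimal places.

Rank s: 2, 3, 4, 5, 1
Rank t: 3, 5, 1, 4, 2
d = rank(s) − rank(t): -1, -2, 3, 1, -1; Σd² = 16
ρ = 1 − 6Σd² / [n(n²−1)] = 1 − 6×16 / (5×24) = 1 − 96/120 ≈ 0.2000

0.2000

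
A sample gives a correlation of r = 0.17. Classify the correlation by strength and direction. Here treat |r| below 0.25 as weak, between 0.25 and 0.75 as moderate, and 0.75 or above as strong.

r = 0.17 > 0 so the relationship is positive.
|r| = 0.17, which falls in the weak range.

weak positive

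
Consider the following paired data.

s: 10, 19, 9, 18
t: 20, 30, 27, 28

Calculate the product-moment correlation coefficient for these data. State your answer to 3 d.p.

0.689

n = 4, Σs = 56, Σt = 105, Σs² = 866, Σt² = 2813, Σst = 1517
nΣst − ΣsΣt = 6068 − 5880 = 188
nΣs² − (Σs)² = 3464 − 3136 = 328; nΣt² − (Σt)² = 11252 − 11025 = 227
r = 188 / √(328 × 227) = 188 / 272.8663 ≈ 0.689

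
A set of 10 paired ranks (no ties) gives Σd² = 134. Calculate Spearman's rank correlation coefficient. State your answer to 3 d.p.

ρ = 1 − 6Σd² / [n(n²−1)] = 1 − 6×134 / (10×99)
  = 1 − 804/990 = 1 − 0.8121 ≈ 0.188

0.188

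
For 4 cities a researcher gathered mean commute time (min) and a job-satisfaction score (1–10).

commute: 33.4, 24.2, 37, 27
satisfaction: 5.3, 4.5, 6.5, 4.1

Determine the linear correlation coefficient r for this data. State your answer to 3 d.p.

n = 4, Σx = 121.6, Σy = 20.4, Σx² = 3799.2, Σy² = 107.4, Σxy = 637.12
nΣxy − ΣxΣy = 2548.48 − 2480.64 = 67.84
nΣx² − (Σx)² = 15196.8 − 14786.56 = 410.24; nΣy² − (Σy)² = 429.6 − 416.16 = 13.44
r = 67.84 / √(410.24 × 13.44) = 67.84 / 74.2538 ≈ 0.914

0.914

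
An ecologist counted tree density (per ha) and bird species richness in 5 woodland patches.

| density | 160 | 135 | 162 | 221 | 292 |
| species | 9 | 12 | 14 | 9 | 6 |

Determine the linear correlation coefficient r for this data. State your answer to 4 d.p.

-0.8094

n = 5, Σx = 970, Σy = 50, Σx² = 204174, Σy² = 538, Σxy = 9069
nΣxy − ΣxΣy = 45345 − 48500 = -3155
nΣx² − (Σx)² = 1020870 − 940900 = 79970; nΣy² − (Σy)² = 2690 − 2500 = 190
r = -3155 / √(79970 × 190) = -3155 / 3897.9867 ≈ -0.8094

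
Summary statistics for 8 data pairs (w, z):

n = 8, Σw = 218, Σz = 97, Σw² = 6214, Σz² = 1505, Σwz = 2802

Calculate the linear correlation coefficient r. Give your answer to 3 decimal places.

0.529

r = (nΣwz − ΣwΣz) / √[(nΣw² − (Σw)²)(nΣz² − (Σz)²)]
Numerator: 8×2802 − 218×97 = 1270
Denominator: √[(49712 − 47524)(12040 − 9409)] = √[2188 × 2631] = 2399.2974
r = 1270 / 2399.2974 ≈ 0.529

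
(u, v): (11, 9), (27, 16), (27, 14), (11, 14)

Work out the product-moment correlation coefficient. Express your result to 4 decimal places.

0.6767

n = 4, Σu = 76, Σv = 53, Σu² = 1700, Σv² = 729, Σuv = 1063
nΣuv − ΣuΣv = 4252 − 4028 = 224
nΣu² − (Σu)² = 6800 − 5776 = 1024; nΣv² − (Σv)² = 2916 − 2809 = 107
r = 224 / √(1024 × 107) = 224 / 331.0106 ≈ 0.6767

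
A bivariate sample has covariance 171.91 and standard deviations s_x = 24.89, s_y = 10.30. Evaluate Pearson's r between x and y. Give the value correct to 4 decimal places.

r = Cov(x,y) / (s_x · s_y) = 171.91 / (24.89 × 10.30)
  = 171.91 / 256.3670 ≈ 0.6706

0.6706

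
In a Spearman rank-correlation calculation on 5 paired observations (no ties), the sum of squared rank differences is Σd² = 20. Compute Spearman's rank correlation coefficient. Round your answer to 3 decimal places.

0.000

ρ = 1 − 6Σd² / [n(n²−1)] = 1 − 6×20 / (5×24)
  = 1 − 120/120 = 1 − 1.0000 ≈ 0.000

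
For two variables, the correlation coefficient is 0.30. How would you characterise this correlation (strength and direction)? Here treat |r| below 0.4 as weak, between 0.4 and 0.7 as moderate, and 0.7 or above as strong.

r = 0.30 > 0 so the relationship is positive.
|r| = 0.30, which falls in the weak range.

weak positive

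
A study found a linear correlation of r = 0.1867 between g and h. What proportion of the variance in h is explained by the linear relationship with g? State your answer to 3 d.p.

0.035

r² = (0.1867)² = 0.035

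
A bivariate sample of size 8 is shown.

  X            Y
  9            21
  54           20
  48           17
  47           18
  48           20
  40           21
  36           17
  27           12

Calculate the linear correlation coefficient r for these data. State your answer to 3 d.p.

0.090

n = 8, ΣX = 309, ΣY = 146, ΣX² = 13439, ΣY² = 2728, ΣXY = 5667
nΣXY − ΣXΣY = 45336 − 45114 = 222
nΣX² − (ΣX)² = 107512 − 95481 = 12031; nΣY² − (ΣY)² = 21824 − 21316 = 508
r = 222 / √(12031 × 508) = 222 / 2472.1950 ≈ 0.090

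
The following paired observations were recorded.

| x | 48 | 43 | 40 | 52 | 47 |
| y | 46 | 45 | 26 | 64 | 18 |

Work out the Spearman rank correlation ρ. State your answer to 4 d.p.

Rank x: 4, 2, 1, 5, 3
Rank y: 4, 3, 2, 5, 1
d = rank(x) − rank(y): 0, -1, -1, 0, 2; Σd² = 6
ρ = 1 − 6Σd² / [n(n²−1)] = 1 − 6×6 / (5×24) = 1 − 36/120 ≈ 0.7000

0.7000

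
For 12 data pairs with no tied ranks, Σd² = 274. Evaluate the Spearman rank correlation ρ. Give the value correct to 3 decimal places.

0.042

ρ = 1 − 6Σd² / [n(n²−1)] = 1 − 6×274 / (12×143)
  = 1 − 1644/1716 = 1 − 0.9580 ≈ 0.042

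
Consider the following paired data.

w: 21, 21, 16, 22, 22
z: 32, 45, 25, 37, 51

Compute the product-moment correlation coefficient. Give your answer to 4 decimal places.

0.7449

n = 5, Σw = 102, Σz = 190, Σw² = 2106, Σz² = 7644, Σwz = 3953
nΣwz − ΣwΣz = 19765 − 19380 = 385
nΣw² − (Σw)² = 10530 − 10404 = 126; nΣz² − (Σz)² = 38220 − 36100 = 2120
r = 385 / √(126 × 2120) = 385 / 516.8365 ≈ 0.7449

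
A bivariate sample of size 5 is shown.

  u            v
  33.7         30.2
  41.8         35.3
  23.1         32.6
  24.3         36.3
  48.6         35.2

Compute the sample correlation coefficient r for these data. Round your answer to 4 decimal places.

n = 5, Σu = 171.5, Σv = 169.6, Σu² = 6368.99, Σv² = 5777.62, Σuv = 5839.15
nΣuv − ΣuΣv = 29195.75 − 29086.4 = 109.35
nΣu² − (Σu)² = 31844.95 − 29412.25 = 2432.7; nΣv² − (Σv)² = 28888.1 − 28764.16 = 123.94
r = 109.35 / √(2432.7 × 123.94) = 109.35 / 549.0982 ≈ 0.1991

0.1991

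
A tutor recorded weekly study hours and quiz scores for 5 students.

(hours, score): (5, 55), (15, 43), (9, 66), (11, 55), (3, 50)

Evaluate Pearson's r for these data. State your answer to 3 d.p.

n = 5, Σx = 43, Σy = 269, Σx² = 461, Σy² = 14755, Σxy = 2269
nΣxy − ΣxΣy = 11345 − 11567 = -222
nΣx² − (Σx)² = 2305 − 1849 = 456; nΣy² − (Σy)² = 73775 − 72361 = 1414
r = -222 / √(456 × 1414) = -222 / 802.9844 ≈ -0.276

-0.276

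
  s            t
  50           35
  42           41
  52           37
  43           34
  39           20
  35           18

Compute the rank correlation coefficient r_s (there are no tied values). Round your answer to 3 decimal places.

Rank s: 5, 3, 6, 4, 2, 1
Rank t: 4, 6, 5, 3, 2, 1
d = rank(s) − rank(t): 1, -3, 1, 1, 0, 0; Σd² = 12
ρ = 1 − 6Σd² / [n(n²−1)] = 1 − 6×12 / (6×35) = 1 − 72/210 ≈ 0.657

0.657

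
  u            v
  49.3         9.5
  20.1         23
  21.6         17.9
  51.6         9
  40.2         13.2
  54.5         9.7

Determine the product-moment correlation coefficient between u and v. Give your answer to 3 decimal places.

-0.959

n = 6, Σu = 237.3, Σv = 82.3, Σu² = 10549.91, Σv² = 1288.99, Σuv = 2840.98
nΣuv − ΣuΣv = 17045.88 − 19529.79 = -2483.91
nΣu² − (Σu)² = 63299.46 − 56311.29 = 6988.17; nΣv² − (Σv)² = 7733.94 − 6773.29 = 960.65
r = -2483.91 / √(6988.17 × 960.65) = -2483.91 / 2590.9816 ≈ -0.959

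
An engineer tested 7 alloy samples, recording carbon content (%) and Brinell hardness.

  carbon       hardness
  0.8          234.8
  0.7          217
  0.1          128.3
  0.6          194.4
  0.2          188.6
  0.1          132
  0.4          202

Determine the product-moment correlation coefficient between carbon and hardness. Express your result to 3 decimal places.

0.895

n = 7, Σx = 2.9, Σy = 1297.1, Σx² = 1.71, Σy² = 250270.25, Σxy = 600.93
nΣxy − ΣxΣy = 4206.51 − 3761.59 = 444.92
nΣx² − (Σx)² = 11.97 − 8.41 = 3.56; nΣy² − (Σy)² = 1751891.75 − 1682468.41 = 69423.34
r = 444.92 / √(3.56 × 69423.34) = 444.92 / 497.1389 ≈ 0.895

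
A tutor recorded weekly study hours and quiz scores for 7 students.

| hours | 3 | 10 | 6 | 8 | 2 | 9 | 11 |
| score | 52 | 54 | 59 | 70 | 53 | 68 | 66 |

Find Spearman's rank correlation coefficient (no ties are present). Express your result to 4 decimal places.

Rank hours: 2, 6, 3, 4, 1, 5, 7
Rank score: 1, 3, 4, 7, 2, 6, 5
d = rank(hours) − rank(score): 1, 3, -1, -3, -1, -1, 2; Σd² = 26
ρ = 1 − 6Σd² / [n(n²−1)] = 1 − 6×26 / (7×48) = 1 − 156/336 ≈ 0.5357

0.5357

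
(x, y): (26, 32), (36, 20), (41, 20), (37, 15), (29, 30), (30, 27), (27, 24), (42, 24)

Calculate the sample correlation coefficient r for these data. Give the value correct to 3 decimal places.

n = 8, Σx = 268, Σy = 192, Σx² = 9256, Σy² = 4830, Σxy = 6263
nΣxy − ΣxΣy = 50104 − 51456 = -1352
nΣx² − (Σx)² = 74048 − 71824 = 2224; nΣy² − (Σy)² = 38640 − 36864 = 1776
r = -1352 / √(2224 × 1776) = -1352 / 1987.4164 ≈ -0.680

-0.680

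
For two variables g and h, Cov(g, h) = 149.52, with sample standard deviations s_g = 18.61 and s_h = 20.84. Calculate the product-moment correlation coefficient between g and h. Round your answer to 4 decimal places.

r = Cov(g,h) / (s_g · s_h) = 149.52 / (18.61 × 20.84)
  = 149.52 / 387.8324 ≈ 0.3855

0.3855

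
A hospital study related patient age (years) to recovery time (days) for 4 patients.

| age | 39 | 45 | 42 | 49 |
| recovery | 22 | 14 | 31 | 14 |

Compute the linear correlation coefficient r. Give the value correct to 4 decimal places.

-0.6528

n = 4, Σx = 175, Σy = 81, Σx² = 7711, Σy² = 1837, Σxy = 3476
nΣxy − ΣxΣy = 13904 − 14175 = -271
nΣx² − (Σx)² = 30844 − 30625 = 219; nΣy² − (Σy)² = 7348 − 6561 = 787
r = -271 / √(219 × 787) = -271 / 415.1542 ≈ -0.6528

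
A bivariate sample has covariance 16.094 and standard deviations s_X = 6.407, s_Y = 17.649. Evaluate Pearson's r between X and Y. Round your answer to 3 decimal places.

0.142

r = Cov(X,Y) / (s_X · s_Y) = 16.094 / (6.407 × 17.649)
  = 16.094 / 113.0771 ≈ 0.142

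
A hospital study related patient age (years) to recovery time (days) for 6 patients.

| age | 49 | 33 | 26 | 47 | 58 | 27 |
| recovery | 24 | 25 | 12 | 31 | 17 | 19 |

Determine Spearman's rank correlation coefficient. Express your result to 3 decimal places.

0.257

Rank age: 5, 3, 1, 4, 6, 2
Rank recovery: 4, 5, 1, 6, 2, 3
d = rank(age) − rank(recovery): 1, -2, 0, -2, 4, -1; Σd² = 26
ρ = 1 − 6Σd² / [n(n²−1)] = 1 − 6×26 / (6×35) = 1 − 156/210 ≈ 0.257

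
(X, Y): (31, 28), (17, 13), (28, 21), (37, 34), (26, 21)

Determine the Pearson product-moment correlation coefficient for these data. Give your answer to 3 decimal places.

n = 5, ΣX = 139, ΣY = 117, ΣX² = 4079, ΣY² = 2991, ΣXY = 3481
nΣXY − ΣXΣY = 17405 − 16263 = 1142
nΣX² − (ΣX)² = 20395 − 19321 = 1074; nΣY² − (ΣY)² = 14955 − 13689 = 1266
r = 1142 / √(1074 × 1266) = 1142 / 1166.0549 ≈ 0.979

0.979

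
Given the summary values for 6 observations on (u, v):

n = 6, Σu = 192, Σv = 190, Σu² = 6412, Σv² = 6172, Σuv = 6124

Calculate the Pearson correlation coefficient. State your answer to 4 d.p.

0.2157

r = (nΣuv − ΣuΣv) / √[(nΣu² − (Σu)²)(nΣv² − (Σv)²)]
Numerator: 6×6124 − 192×190 = 264
Denominator: √[(38472 − 36864)(37032 − 36100)] = √[1608 × 932] = 1224.1961
r = 264 / 1224.1961 ≈ 0.2157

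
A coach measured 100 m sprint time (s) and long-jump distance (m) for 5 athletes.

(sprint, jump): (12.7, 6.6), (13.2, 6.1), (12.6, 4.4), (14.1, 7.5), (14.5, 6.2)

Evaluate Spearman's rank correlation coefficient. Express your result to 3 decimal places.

Rank sprint: 2, 3, 1, 4, 5
Rank jump: 4, 2, 1, 5, 3
d = rank(sprint) − rank(jump): -2, 1, 0, -1, 2; Σd² = 10
ρ = 1 − 6Σd² / [n(n²−1)] = 1 − 6×10 / (5×24) = 1 − 60/120 ≈ 0.500

0.500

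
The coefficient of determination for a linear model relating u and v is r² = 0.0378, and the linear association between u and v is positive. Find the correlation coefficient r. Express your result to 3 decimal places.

0.194

|r| = √0.0378 = 0.194
The association is positive, so r = 0.194.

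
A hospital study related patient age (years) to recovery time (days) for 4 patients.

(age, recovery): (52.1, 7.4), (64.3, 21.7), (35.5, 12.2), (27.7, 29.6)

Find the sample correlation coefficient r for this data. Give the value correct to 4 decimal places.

-0.3060

n = 4, Σx = 179.6, Σy = 70.9, Σx² = 8876.44, Σy² = 1550.65, Σxy = 3033.87
nΣxy − ΣxΣy = 12135.48 − 12733.64 = -598.16
nΣx² − (Σx)² = 35505.76 − 32256.16 = 3249.6; nΣy² − (Σy)² = 6202.6 − 5026.81 = 1175.79
r = -598.16 / √(3249.6 × 1175.79) = -598.16 / 1954.6987 ≈ -0.3060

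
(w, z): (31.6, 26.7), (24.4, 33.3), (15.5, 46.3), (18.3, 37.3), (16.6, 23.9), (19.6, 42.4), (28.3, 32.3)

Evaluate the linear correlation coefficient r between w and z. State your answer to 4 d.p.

-0.4711

n = 7, Σw = 154.3, Σz = 242.2, Σw² = 3629.67, Σz² = 8769.02, Σwz = 5198.35
nΣwz − ΣwΣz = 36388.45 − 37371.46 = -983.01
nΣw² − (Σw)² = 25407.69 − 23808.49 = 1599.2; nΣz² − (Σz)² = 61383.14 − 58660.84 = 2722.3
r = -983.01 / √(1599.2 × 2722.3) = -983.01 / 2086.5048 ≈ -0.4711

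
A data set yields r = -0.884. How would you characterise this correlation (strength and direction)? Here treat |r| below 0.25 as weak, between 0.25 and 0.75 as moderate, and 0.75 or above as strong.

r = -0.884 < 0 so the relationship is negative.
|r| = 0.884, which falls in the strong range.

strong negative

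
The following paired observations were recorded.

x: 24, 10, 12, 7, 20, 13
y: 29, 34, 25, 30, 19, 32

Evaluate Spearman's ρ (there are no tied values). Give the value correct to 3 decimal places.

-0.486

Rank x: 6, 2, 3, 1, 5, 4
Rank y: 3, 6, 2, 4, 1, 5
d = rank(x) − rank(y): 3, -4, 1, -3, 4, -1; Σd² = 52
ρ = 1 − 6Σd² / [n(n²−1)] = 1 − 6×52 / (6×35) = 1 − 312/210 ≈ -0.486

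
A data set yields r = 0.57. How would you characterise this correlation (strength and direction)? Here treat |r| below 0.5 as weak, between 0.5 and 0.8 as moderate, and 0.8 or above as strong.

moderate positive

r = 0.57 > 0 so the relationship is positive.
|r| = 0.57, which falls in the moderate range.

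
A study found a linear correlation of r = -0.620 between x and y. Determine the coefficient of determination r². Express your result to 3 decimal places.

0.384

r² = (-0.620)² = 0.384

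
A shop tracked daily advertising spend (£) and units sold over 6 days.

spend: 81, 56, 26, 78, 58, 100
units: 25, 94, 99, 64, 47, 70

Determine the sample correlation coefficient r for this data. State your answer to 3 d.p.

-0.543

n = 6, Σx = 399, Σy = 399, Σx² = 29821, Σy² = 30467, Σxy = 24581
nΣxy − ΣxΣy = 147486 − 159201 = -11715
nΣx² − (Σx)² = 178926 − 159201 = 19725; nΣy² − (Σy)² = 182802 − 159201 = 23601
r = -11715 / √(19725 × 23601) = -11715 / 21576.1379 ≈ -0.543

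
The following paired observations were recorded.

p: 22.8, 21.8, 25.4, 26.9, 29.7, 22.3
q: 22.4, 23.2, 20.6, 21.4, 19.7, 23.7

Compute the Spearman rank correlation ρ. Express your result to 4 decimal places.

Rank p: 3, 1, 4, 5, 6, 2
Rank q: 4, 5, 2, 3, 1, 6
d = rank(p) − rank(q): -1, -4, 2, 2, 5, -4; Σd² = 66
ρ = 1 − 6Σd² / [n(n²−1)] = 1 − 6×66 / (6×35) = 1 − 396/210 ≈ -0.8857

-0.8857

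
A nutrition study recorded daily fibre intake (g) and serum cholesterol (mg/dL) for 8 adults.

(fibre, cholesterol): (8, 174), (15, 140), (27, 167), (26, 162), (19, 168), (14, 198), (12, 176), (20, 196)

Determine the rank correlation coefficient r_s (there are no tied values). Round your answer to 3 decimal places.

-0.405

Rank fibre: 1, 4, 8, 7, 5, 3, 2, 6
Rank cholesterol: 5, 1, 3, 2, 4, 8, 6, 7
d = rank(fibre) − rank(cholesterol): -4, 3, 5, 5, 1, -5, -4, -1; Σd² = 118
ρ = 1 − 6Σd² / [n(n²−1)] = 1 − 6×118 / (8×63) = 1 − 708/504 ≈ -0.405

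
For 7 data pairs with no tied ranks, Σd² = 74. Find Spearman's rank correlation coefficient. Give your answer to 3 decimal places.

-0.321

ρ = 1 − 6Σd² / [n(n²−1)] = 1 − 6×74 / (7×48)
  = 1 − 444/336 = 1 − 1.3214 ≈ -0.321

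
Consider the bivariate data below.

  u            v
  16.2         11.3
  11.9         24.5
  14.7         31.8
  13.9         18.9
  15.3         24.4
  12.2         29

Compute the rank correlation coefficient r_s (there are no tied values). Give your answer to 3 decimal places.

-0.486

Rank u: 6, 1, 4, 3, 5, 2
Rank v: 1, 4, 6, 2, 3, 5
d = rank(u) − rank(v): 5, -3, -2, 1, 2, -3; Σd² = 52
ρ = 1 − 6Σd² / [n(n²−1)] = 1 − 6×52 / (6×35) = 1 − 312/210 ≈ -0.486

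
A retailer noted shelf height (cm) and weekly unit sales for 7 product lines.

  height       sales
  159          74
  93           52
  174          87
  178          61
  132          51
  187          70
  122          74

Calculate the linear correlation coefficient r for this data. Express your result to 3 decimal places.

0.529

n = 7, Σx = 1045, Σy = 469, Σx² = 163167, Σy² = 32447, Σxy = 71448
nΣxy − ΣxΣy = 500136 − 490105 = 10031
nΣx² − (Σx)² = 1142169 − 1092025 = 50144; nΣy² − (Σy)² = 227129 − 219961 = 7168
r = 10031 / √(50144 × 7168) = 10031 / 18958.6970 ≈ 0.529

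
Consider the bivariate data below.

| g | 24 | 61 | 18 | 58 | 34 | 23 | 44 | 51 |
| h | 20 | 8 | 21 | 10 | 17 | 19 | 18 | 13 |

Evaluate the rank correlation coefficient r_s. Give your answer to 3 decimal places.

Rank g: 3, 8, 1, 7, 4, 2, 5, 6
Rank h: 7, 1, 8, 2, 4, 6, 5, 3
d = rank(g) − rank(h): -4, 7, -7, 5, 0, -4, 0, 3; Σd² = 164
ρ = 1 − 6Σd² / [n(n²−1)] = 1 − 6×164 / (8×63) = 1 − 984/504 ≈ -0.952

-0.952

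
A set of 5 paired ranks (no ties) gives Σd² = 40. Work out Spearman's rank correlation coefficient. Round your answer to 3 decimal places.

-1.000

ρ = 1 − 6Σd² / [n(n²−1)] = 1 − 6×40 / (5×24)
  = 1 − 240/120 = 1 − 2.0000 ≈ -1.000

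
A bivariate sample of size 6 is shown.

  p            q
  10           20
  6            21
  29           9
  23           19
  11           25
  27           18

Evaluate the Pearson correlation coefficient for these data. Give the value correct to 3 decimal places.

-0.741

n = 6, Σp = 106, Σq = 112, Σp² = 2356, Σq² = 2232, Σpq = 1785
nΣpq − ΣpΣq = 10710 − 11872 = -1162
nΣp² − (Σp)² = 14136 − 11236 = 2900; nΣq² − (Σq)² = 13392 − 12544 = 848
r = -1162 / √(2900 × 848) = -1162 / 1568.1837 ≈ -0.741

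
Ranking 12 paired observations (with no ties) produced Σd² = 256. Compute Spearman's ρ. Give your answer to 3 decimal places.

ρ = 1 − 6Σd² / [n(n²−1)] = 1 − 6×256 / (12×143)
  = 1 − 1536/1716 = 1 − 0.8951 ≈ 0.105

0.105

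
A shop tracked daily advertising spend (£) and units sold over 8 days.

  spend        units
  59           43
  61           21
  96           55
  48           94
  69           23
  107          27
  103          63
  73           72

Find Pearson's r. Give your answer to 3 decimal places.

n = 8, Σx = 616, Σy = 398, Σx² = 50870, Σy² = 24562, Σxy = 29831
nΣxy − ΣxΣy = 238648 − 245168 = -6520
nΣx² − (Σx)² = 406960 − 379456 = 27504; nΣy² − (Σy)² = 196496 − 158404 = 38092
r = -6520 / √(27504 × 38092) = -6520 / 32367.9219 ≈ -0.201

-0.201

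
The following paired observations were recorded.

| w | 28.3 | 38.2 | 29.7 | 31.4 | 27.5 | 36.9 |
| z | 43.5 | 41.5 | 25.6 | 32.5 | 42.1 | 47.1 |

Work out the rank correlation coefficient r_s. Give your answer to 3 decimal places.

Rank w: 2, 6, 3, 4, 1, 5
Rank z: 5, 3, 1, 2, 4, 6
d = rank(w) − rank(z): -3, 3, 2, 2, -3, -1; Σd² = 36
ρ = 1 − 6Σd² / [n(n²−1)] = 1 − 6×36 / (6×35) = 1 − 216/210 ≈ -0.029

-0.029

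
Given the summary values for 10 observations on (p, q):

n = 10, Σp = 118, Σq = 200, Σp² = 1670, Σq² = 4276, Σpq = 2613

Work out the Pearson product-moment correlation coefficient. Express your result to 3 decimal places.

0.914

r = (nΣpq − ΣpΣq) / √[(nΣp² − (Σp)²)(nΣq² − (Σq)²)]
Numerator: 10×2613 − 118×200 = 2530
Denominator: √[(16700 − 13924)(42760 − 40000)] = √[2776 × 2760] = 2767.9884
r = 2530 / 2767.9884 ≈ 0.914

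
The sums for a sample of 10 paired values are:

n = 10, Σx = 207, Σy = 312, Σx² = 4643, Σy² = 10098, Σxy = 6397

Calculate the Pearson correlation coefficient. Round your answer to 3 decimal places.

-0.170

r = (nΣxy − ΣxΣy) / √[(nΣx² − (Σx)²)(nΣy² − (Σy)²)]
Numerator: 10×6397 − 207×312 = -614
Denominator: √[(46430 − 42849)(100980 − 97344)] = √[3581 × 3636] = 3608.3952
r = -614 / 3608.3952 ≈ -0.170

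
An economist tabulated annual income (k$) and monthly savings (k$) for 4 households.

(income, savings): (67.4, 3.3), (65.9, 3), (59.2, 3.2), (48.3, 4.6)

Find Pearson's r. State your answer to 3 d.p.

-0.900

n = 4, Σx = 240.8, Σy = 14.1, Σx² = 14723.1, Σy² = 51.29, Σxy = 831.74
nΣxy − ΣxΣy = 3326.96 − 3395.28 = -68.32
nΣx² − (Σx)² = 58892.4 − 57984.64 = 907.76; nΣy² − (Σy)² = 205.16 − 198.81 = 6.35
r = -68.32 / √(907.76 × 6.35) = -68.32 / 75.9228 ≈ -0.900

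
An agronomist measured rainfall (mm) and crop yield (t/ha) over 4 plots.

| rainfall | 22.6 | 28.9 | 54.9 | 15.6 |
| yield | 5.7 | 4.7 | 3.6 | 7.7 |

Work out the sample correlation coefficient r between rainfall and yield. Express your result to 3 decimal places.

n = 4, Σx = 122, Σy = 21.7, Σx² = 4603.34, Σy² = 126.83, Σxy = 582.41
nΣxy − ΣxΣy = 2329.64 − 2647.4 = -317.76
nΣx² − (Σx)² = 18413.36 − 14884 = 3529.36; nΣy² − (Σy)² = 507.32 − 470.89 = 36.43
r = -317.76 / √(3529.36 × 36.43) = -317.76 / 358.5730 ≈ -0.886

-0.886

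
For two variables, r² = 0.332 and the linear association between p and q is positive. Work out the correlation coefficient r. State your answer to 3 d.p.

|r| = √0.332 = 0.576
The association is positive, so r = 0.576.

0.576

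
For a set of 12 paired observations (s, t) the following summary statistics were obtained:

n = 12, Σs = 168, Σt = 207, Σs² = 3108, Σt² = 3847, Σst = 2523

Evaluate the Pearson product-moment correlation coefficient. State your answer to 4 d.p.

r = (nΣst − ΣsΣt) / √[(nΣs² − (Σs)²)(nΣt² − (Σt)²)]
Numerator: 12×2523 − 168×207 = -4500
Denominator: √[(37296 − 28224)(46164 − 42849)] = √[9072 × 3315] = 5483.9475
r = -4500 / 5483.9475 ≈ -0.8206

-0.8206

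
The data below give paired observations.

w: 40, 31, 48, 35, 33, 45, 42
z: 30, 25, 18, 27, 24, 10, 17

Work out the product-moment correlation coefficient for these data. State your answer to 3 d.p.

n = 7, Σw = 274, Σz = 151, Σw² = 10968, Σz² = 3543, Σwz = 5740
nΣwz − ΣwΣz = 40180 − 41374 = -1194
nΣw² − (Σw)² = 76776 − 75076 = 1700; nΣz² − (Σz)² = 24801 − 22801 = 2000
r = -1194 / √(1700 × 2000) = -1194 / 1843.9089 ≈ -0.648

-0.648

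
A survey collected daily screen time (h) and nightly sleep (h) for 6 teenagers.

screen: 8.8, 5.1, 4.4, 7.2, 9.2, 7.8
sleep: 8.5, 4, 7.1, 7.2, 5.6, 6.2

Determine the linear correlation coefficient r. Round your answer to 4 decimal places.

0.3138

n = 6, Σx = 42.5, Σy = 38.6, Σx² = 320.13, Σy² = 260.3, Σxy = 278.16
nΣxy − ΣxΣy = 1668.96 − 1640.5 = 28.46
nΣx² − (Σx)² = 1920.78 − 1806.25 = 114.53; nΣy² − (Σy)² = 1561.8 − 1489.96 = 71.84
r = 28.46 / √(114.53 × 71.84) = 28.46 / 90.7074 ≈ 0.3138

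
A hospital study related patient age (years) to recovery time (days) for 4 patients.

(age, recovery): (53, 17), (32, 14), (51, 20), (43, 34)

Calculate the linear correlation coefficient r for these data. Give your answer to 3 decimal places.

0.108

n = 4, Σx = 179, Σy = 85, Σx² = 8283, Σy² = 2041, Σxy = 3831
nΣxy − ΣxΣy = 15324 − 15215 = 109
nΣx² − (Σx)² = 33132 − 32041 = 1091; nΣy² − (Σy)² = 8164 − 7225 = 939
r = 109 / √(1091 × 939) = 109 / 1012.1507 ≈ 0.108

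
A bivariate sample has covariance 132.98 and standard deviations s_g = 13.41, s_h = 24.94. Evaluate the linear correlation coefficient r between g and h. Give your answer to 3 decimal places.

0.398

r = Cov(g,h) / (s_g · s_h) = 132.98 / (13.41 × 24.94)
  = 132.98 / 334.4454 ≈ 0.398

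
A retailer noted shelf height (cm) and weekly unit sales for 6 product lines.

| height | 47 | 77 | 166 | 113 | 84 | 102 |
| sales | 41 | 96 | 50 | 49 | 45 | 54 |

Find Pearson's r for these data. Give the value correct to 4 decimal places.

-0.1088

n = 6, Σx = 589, Σy = 335, Σx² = 65923, Σy² = 20739, Σxy = 32444
nΣxy − ΣxΣy = 194664 − 197315 = -2651
nΣx² − (Σx)² = 395538 − 346921 = 48617; nΣy² − (Σy)² = 124434 − 112225 = 12209
r = -2651 / √(48617 × 12209) = -2651 / 24363.1885 ≈ -0.1088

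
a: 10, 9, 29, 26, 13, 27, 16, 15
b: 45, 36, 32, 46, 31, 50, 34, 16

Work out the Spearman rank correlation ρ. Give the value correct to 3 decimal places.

Rank a: 2, 1, 8, 6, 3, 7, 5, 4
Rank b: 6, 5, 3, 7, 2, 8, 4, 1
d = rank(a) − rank(b): -4, -4, 5, -1, 1, -1, 1, 3; Σd² = 70
ρ = 1 − 6Σd² / [n(n²−1)] = 1 − 6×70 / (8×63) = 1 − 420/504 ≈ 0.167

0.167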